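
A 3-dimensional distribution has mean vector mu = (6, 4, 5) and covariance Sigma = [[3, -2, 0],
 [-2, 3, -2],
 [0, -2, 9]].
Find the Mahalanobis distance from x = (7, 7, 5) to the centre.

Step 1 — centre the observation: (x - mu) = (1, 3, 0).

Step 2 — invert Sigma (cofactor / det for 3×3, or solve directly):
  Sigma^{-1} = [[0.697, 0.5455, 0.1212],
 [0.5455, 0.8182, 0.1818],
 [0.1212, 0.1818, 0.1515]].

Step 3 — form the quadratic (x - mu)^T · Sigma^{-1} · (x - mu):
  Sigma^{-1} · (x - mu) = (2.3333, 3, 0.6667).
  (x - mu)^T · [Sigma^{-1} · (x - mu)] = (1)·(2.3333) + (3)·(3) + (0)·(0.6667) = 11.3333.

Step 4 — take square root: d = √(11.3333) ≈ 3.3665.

d(x, mu) = √(11.3333) ≈ 3.3665


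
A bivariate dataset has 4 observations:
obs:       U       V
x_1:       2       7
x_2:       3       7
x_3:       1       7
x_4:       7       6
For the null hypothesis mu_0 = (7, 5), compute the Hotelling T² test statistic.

Step 1 — sample mean vector:
  mean(U) = (2 + 3 + 1 + 7) / 4 = 13/4 = 3.25
  mean(V) = (7 + 7 + 7 + 6) / 4 = 27/4 = 6.75
  x̄ = (3.25, 6.75),  deviation x̄ - mu_0 = (3.25, 6.75) - (7, 5) = (-3.75, 1.75).

Step 2 — sample covariance matrix, S[i,j] = (1/(n-1)) · Σ_k (x_{k,i} - mean_i) · (x_{k,j} - mean_j), divisor n-1 = 3:
  S[U,U] = ((-1.25)·(-1.25) + (-0.25)·(-0.25) + (-2.25)·(-2.25) + (3.75)·(3.75)) / 3 = 20.75/3 = 6.9167
  S[U,V] = ((-1.25)·(0.25) + (-0.25)·(0.25) + (-2.25)·(0.25) + (3.75)·(-0.75)) / 3 = -3.75/3 = -1.25
  S[V,V] = ((0.25)·(0.25) + (0.25)·(0.25) + (0.25)·(0.25) + (-0.75)·(-0.75)) / 3 = 0.75/3 = 0.25
  S = [[6.9167, -1.25],
 [-1.25, 0.25]].

Step 3 — invert S. det(S) = 6.9167·0.25 - (-1.25)² = 0.1667.
  S^{-1} = (1/det) · [[d, -b], [-b, a]] = [[1.5, 7.5],
 [7.5, 41.5]].

Step 4 — quadratic form (x̄ - mu_0)^T · S^{-1} · (x̄ - mu_0):
  S^{-1} · (x̄ - mu_0) = (7.5, 44.5),
  (x̄ - mu_0)^T · [...] = (-3.75)·(7.5) + (1.75)·(44.5) = 49.75.

Step 5 — scale by n: T² = 4 · 49.75 = 199.

T² ≈ 199


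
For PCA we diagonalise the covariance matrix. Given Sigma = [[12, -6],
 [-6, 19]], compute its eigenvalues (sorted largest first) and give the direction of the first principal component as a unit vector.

Step 1 — characteristic polynomial of 2×2 Sigma:
  det(Sigma - λI) = λ² - trace · λ + det = 0.
  trace = 12 + 19 = 31, det = 12·19 - (-6)² = 192.
Step 2 — discriminant:
  Δ = trace² - 4·det = 961 - 768 = 193.
Step 3 — eigenvalues:
  λ = (trace ± √Δ)/2 = (31 ± 13.8924)/2,
  λ_1 = 22.4462,  λ_2 = 8.5538.

Step 4 — unit eigenvector for λ_1: solve (Sigma - λ_1 I)v = 0. First row:
  (12 - 22.4462)·v_x + (-6)·v_y = 0, i.e. (-10.4462)·v_x + (-6)·v_y = 0,
  so v ∝ (b, λ_1 - a) = (-6, 10.4462); multiply by -1 so the first entry is positive: u = (6, -10.4462).
  ||u|| = √((6)² + (-10.4462)²) = √(145.1236) ≈ 12.0467,
  v_1 = u/||u|| ≈ (0.4981, -0.8671) (||v_1|| = 1).

λ_1 = 22.4462,  λ_2 = 8.5538;  v_1 ≈ (0.4981, -0.8671)


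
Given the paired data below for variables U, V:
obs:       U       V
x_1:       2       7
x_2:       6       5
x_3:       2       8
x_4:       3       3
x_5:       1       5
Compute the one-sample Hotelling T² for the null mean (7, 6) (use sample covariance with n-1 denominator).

Step 1 — sample mean vector:
  mean(U) = (2 + 6 + 2 + 3 + 1) / 5 = 14/5 = 2.8
  mean(V) = (7 + 5 + 8 + 3 + 5) / 5 = 28/5 = 5.6
  x̄ = (2.8, 5.6),  deviation x̄ - mu_0 = (2.8, 5.6) - (7, 6) = (-4.2, -0.4).

Step 2 — sample covariance matrix, S[i,j] = (1/(n-1)) · Σ_k (x_{k,i} - mean_i) · (x_{k,j} - mean_j), divisor n-1 = 4:
  S[U,U] = ((-0.8)·(-0.8) + (3.2)·(3.2) + (-0.8)·(-0.8) + (0.2)·(0.2) + (-1.8)·(-1.8)) / 4 = 14.8/4 = 3.7
  S[U,V] = ((-0.8)·(1.4) + (3.2)·(-0.6) + (-0.8)·(2.4) + (0.2)·(-2.6) + (-1.8)·(-0.6)) / 4 = -4.4/4 = -1.1
  S[V,V] = ((1.4)·(1.4) + (-0.6)·(-0.6) + (2.4)·(2.4) + (-2.6)·(-2.6) + (-0.6)·(-0.6)) / 4 = 15.2/4 = 3.8
  S = [[3.7, -1.1],
 [-1.1, 3.8]].

Step 3 — invert S. det(S) = 3.7·3.8 - (-1.1)² = 12.85.
  S^{-1} = (1/det) · [[d, -b], [-b, a]] = [[0.2957, 0.0856],
 [0.0856, 0.2879]].

Step 4 — quadratic form (x̄ - mu_0)^T · S^{-1} · (x̄ - mu_0):
  S^{-1} · (x̄ - mu_0) = (-1.2763, -0.4747),
  (x̄ - mu_0)^T · [...] = (-4.2)·(-1.2763) + (-0.4)·(-0.4747) = 5.5502.

Step 5 — scale by n: T² = 5 · 5.5502 = 27.751.

T² ≈ 27.751


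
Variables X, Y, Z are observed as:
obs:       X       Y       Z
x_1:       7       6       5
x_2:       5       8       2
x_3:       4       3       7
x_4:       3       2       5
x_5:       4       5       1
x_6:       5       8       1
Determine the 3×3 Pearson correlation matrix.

Step 1 — column means:
  mean(X) = (7 + 5 + 4 + 3 + 4 + 5) / 6 = 28/6 = 4.6667
  mean(Y) = (6 + 8 + 3 + 2 + 5 + 8) / 6 = 32/6 = 5.3333
  mean(Z) = (5 + 2 + 7 + 5 + 1 + 1) / 6 = 21/6 = 3.5

Step 2 — sample variances and covariances s[i,j] = (1/(n-1)) · Σ_k (x_{k,i} - mean_i) · (x_{k,j} - mean_j), with n-1 = 5:
  s[X,X] = ((2.3333)·(2.3333) + (0.3333)·(0.3333) + (-0.6667)·(-0.6667) + (-1.6667)·(-1.6667) + (-0.6667)·(-0.6667) + (0.3333)·(0.3333)) / 5 = 9.3333/5 = 1.8667
  s[X,Y] = ((2.3333)·(0.6667) + (0.3333)·(2.6667) + (-0.6667)·(-2.3333) + (-1.6667)·(-3.3333) + (-0.6667)·(-0.3333) + (0.3333)·(2.6667)) / 5 = 10.6667/5 = 2.1333
  s[X,Z] = ((2.3333)·(1.5) + (0.3333)·(-1.5) + (-0.6667)·(3.5) + (-1.6667)·(1.5) + (-0.6667)·(-2.5) + (0.3333)·(-2.5)) / 5 = -1/5 = -0.2
  s[Y,Y] = ((0.6667)·(0.6667) + (2.6667)·(2.6667) + (-2.3333)·(-2.3333) + (-3.3333)·(-3.3333) + (-0.3333)·(-0.3333) + (2.6667)·(2.6667)) / 5 = 31.3333/5 = 6.2667
  s[Y,Z] = ((0.6667)·(1.5) + (2.6667)·(-1.5) + (-2.3333)·(3.5) + (-3.3333)·(1.5) + (-0.3333)·(-2.5) + (2.6667)·(-2.5)) / 5 = -22/5 = -4.4
  s[Z,Z] = ((1.5)·(1.5) + (-1.5)·(-1.5) + (3.5)·(3.5) + (1.5)·(1.5) + (-2.5)·(-2.5) + (-2.5)·(-2.5)) / 5 = 31.5/5 = 6.3
  Sample standard deviations s_i = √(s[i,i]):
  s(X) = √(1.8667) = 1.3663
  s(Y) = √(6.2667) = 2.5033
  s(Z) = √(6.3) = 2.51

Step 3 — r_{ij} = s_{ij} / (s_i · s_j):
  r[X,X] = 1 (diagonal).
  r[X,Y] = 2.1333 / (1.3663 · 2.5033) = 2.1333 / 3.4202 = 0.6237
  r[X,Z] = -0.2 / (1.3663 · 2.51) = -0.2 / 3.4293 = -0.0583
  r[Y,Y] = 1 (diagonal).
  r[Y,Z] = -4.4 / (2.5033 · 2.51) = -4.4 / 6.2833 = -0.7003
  r[Z,Z] = 1 (diagonal).

R is symmetric with unit diagonal. Assembling:

R = [[1, 0.6237, -0.0583],
 [0.6237, 1, -0.7003],
 [-0.0583, -0.7003, 1]]


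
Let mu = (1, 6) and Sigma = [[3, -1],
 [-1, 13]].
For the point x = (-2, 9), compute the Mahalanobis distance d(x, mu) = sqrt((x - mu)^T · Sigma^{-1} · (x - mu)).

Step 1 — centre the observation: (x - mu) = (-3, 3).

Step 2 — invert Sigma. det(Sigma) = 3·13 - (-1)² = 38.
  Sigma^{-1} = (1/det) · [[d, -b], [-b, a]] = [[0.3421, 0.0263],
 [0.0263, 0.0789]].

Step 3 — form the quadratic (x - mu)^T · Sigma^{-1} · (x - mu):
  Sigma^{-1} · (x - mu) = (-0.9474, 0.1579).
  (x - mu)^T · [Sigma^{-1} · (x - mu)] = (-3)·(-0.9474) + (3)·(0.1579) = 3.3158.

Step 4 — take square root: d = √(3.3158) ≈ 1.8209.

d(x, mu) = √(3.3158) ≈ 1.8209


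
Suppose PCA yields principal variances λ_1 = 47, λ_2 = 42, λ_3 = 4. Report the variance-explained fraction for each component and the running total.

Step 1 — total variance = trace(Sigma) = Σ λ_i = 47 + 42 + 4 = 93.

Step 2 — fraction explained by component i = λ_i / Σ λ:
  PC1: 47/93 = 0.5054
  PC2: 42/93 = 0.4516
  PC3: 4/93 = 0.043

Step 3 — cumulative fraction after k components = (λ_1 + ... + λ_k) / Σ λ:
  k = 1: 47/93 = 0.5054
  k = 2: (47 + 42)/93 = 89/93 = 0.957
  k = 3: (47 + 42 + 4)/93 = 93/93 = 1

Summary (fraction, with percent):

explained: PC1 0.5054 (50.54%), PC2 0.4516 (45.16%), PC3 0.043 (4.3%);  cumulative: 0.5054, 0.957, 1


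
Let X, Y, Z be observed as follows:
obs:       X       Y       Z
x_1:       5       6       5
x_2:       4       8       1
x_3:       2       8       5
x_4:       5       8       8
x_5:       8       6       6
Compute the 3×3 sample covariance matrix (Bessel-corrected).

Step 1 — column means:
  mean(X) = (5 + 4 + 2 + 5 + 8) / 5 = 24/5 = 4.8
  mean(Y) = (6 + 8 + 8 + 8 + 6) / 5 = 36/5 = 7.2
  mean(Z) = (5 + 1 + 5 + 8 + 6) / 5 = 25/5 = 5

Step 2 — sample covariance S[i,j] = (1/(n-1)) · Σ_k (x_{k,i} - mean_i) · (x_{k,j} - mean_j), with n-1 = 4.
  S[X,X] = ((0.2)·(0.2) + (-0.8)·(-0.8) + (-2.8)·(-2.8) + (0.2)·(0.2) + (3.2)·(3.2)) / 4 = 18.8/4 = 4.7
  S[X,Y] = ((0.2)·(-1.2) + (-0.8)·(0.8) + (-2.8)·(0.8) + (0.2)·(0.8) + (3.2)·(-1.2)) / 4 = -6.8/4 = -1.7
  S[X,Z] = ((0.2)·(0) + (-0.8)·(-4) + (-2.8)·(0) + (0.2)·(3) + (3.2)·(1)) / 4 = 7/4 = 1.75
  S[Y,Y] = ((-1.2)·(-1.2) + (0.8)·(0.8) + (0.8)·(0.8) + (0.8)·(0.8) + (-1.2)·(-1.2)) / 4 = 4.8/4 = 1.2
  S[Y,Z] = ((-1.2)·(0) + (0.8)·(-4) + (0.8)·(0) + (0.8)·(3) + (-1.2)·(1)) / 4 = -2/4 = -0.5
  S[Z,Z] = ((0)·(0) + (-4)·(-4) + (0)·(0) + (3)·(3) + (1)·(1)) / 4 = 26/4 = 6.5

S is symmetric (S[j,i] = S[i,j]). Assembling:

S = [[4.7, -1.7, 1.75],
 [-1.7, 1.2, -0.5],
 [1.75, -0.5, 6.5]]


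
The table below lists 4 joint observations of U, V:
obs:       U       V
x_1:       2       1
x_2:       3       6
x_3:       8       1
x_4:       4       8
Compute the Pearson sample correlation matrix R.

Step 1 — column means:
  mean(U) = (2 + 3 + 8 + 4) / 4 = 17/4 = 4.25
  mean(V) = (1 + 6 + 1 + 8) / 4 = 16/4 = 4

Step 2 — sample variances and covariances s[i,j] = (1/(n-1)) · Σ_k (x_{k,i} - mean_i) · (x_{k,j} - mean_j), with n-1 = 3:
  s[U,U] = ((-2.25)·(-2.25) + (-1.25)·(-1.25) + (3.75)·(3.75) + (-0.25)·(-0.25)) / 3 = 20.75/3 = 6.9167
  s[U,V] = ((-2.25)·(-3) + (-1.25)·(2) + (3.75)·(-3) + (-0.25)·(4)) / 3 = -8/3 = -2.6667
  s[V,V] = ((-3)·(-3) + (2)·(2) + (-3)·(-3) + (4)·(4)) / 3 = 38/3 = 12.6667
  Sample standard deviations s_i = √(s[i,i]):
  s(U) = √(6.9167) = 2.63
  s(V) = √(12.6667) = 3.559

Step 3 — r_{ij} = s_{ij} / (s_i · s_j):
  r[U,U] = 1 (diagonal).
  r[U,V] = -2.6667 / (2.63 · 3.559) = -2.6667 / 9.3601 = -0.2849
  r[V,V] = 1 (diagonal).

R is symmetric with unit diagonal. Assembling:

R = [[1, -0.2849],
 [-0.2849, 1]]


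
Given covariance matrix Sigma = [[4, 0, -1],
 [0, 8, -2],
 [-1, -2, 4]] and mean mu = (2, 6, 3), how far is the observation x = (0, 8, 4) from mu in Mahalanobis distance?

Step 1 — centre the observation: (x - mu) = (-2, 2, 1).

Step 2 — invert Sigma (cofactor / det for 3×3, or solve directly):
  Sigma^{-1} = [[0.2692, 0.0192, 0.0769],
 [0.0192, 0.1442, 0.0769],
 [0.0769, 0.0769, 0.3077]].

Step 3 — form the quadratic (x - mu)^T · Sigma^{-1} · (x - mu):
  Sigma^{-1} · (x - mu) = (-0.4231, 0.3269, 0.3077).
  (x - mu)^T · [Sigma^{-1} · (x - mu)] = (-2)·(-0.4231) + (2)·(0.3269) + (1)·(0.3077) = 1.8077.

Step 4 — take square root: d = √(1.8077) ≈ 1.3445.

d(x, mu) = √(1.8077) ≈ 1.3445


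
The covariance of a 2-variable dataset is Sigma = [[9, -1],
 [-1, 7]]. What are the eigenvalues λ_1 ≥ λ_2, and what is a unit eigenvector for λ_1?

Step 1 — characteristic polynomial of 2×2 Sigma:
  det(Sigma - λI) = λ² - trace · λ + det = 0.
  trace = 9 + 7 = 16, det = 9·7 - (-1)² = 62.
Step 2 — discriminant:
  Δ = trace² - 4·det = 256 - 248 = 8.
Step 3 — eigenvalues:
  λ = (trace ± √Δ)/2 = (16 ± 2.8284)/2,
  λ_1 = 9.4142,  λ_2 = 6.5858.

Step 4 — unit eigenvector for λ_1: solve (Sigma - λ_1 I)v = 0. First row:
  (9 - 9.4142)·v_x + (-1)·v_y = 0, i.e. (-0.4142)·v_x + (-1)·v_y = 0,
  so v ∝ (b, λ_1 - a) = (-1, 0.4142); multiply by -1 so the first entry is positive: u = (1, -0.4142).
  ||u|| = √((1)² + (-0.4142)²) = √(1.1716) ≈ 1.0824,
  v_1 = u/||u|| ≈ (0.9239, -0.3827) (||v_1|| = 1).

λ_1 = 9.4142,  λ_2 = 6.5858;  v_1 ≈ (0.9239, -0.3827)


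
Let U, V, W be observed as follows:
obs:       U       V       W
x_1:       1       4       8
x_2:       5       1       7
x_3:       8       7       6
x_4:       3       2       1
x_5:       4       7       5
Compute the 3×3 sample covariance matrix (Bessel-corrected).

Step 1 — column means:
  mean(U) = (1 + 5 + 8 + 3 + 4) / 5 = 21/5 = 4.2
  mean(V) = (4 + 1 + 7 + 2 + 7) / 5 = 21/5 = 4.2
  mean(W) = (8 + 7 + 6 + 1 + 5) / 5 = 27/5 = 5.4

Step 2 — sample covariance S[i,j] = (1/(n-1)) · Σ_k (x_{k,i} - mean_i) · (x_{k,j} - mean_j), with n-1 = 4.
  S[U,U] = ((-3.2)·(-3.2) + (0.8)·(0.8) + (3.8)·(3.8) + (-1.2)·(-1.2) + (-0.2)·(-0.2)) / 4 = 26.8/4 = 6.7
  S[U,V] = ((-3.2)·(-0.2) + (0.8)·(-3.2) + (3.8)·(2.8) + (-1.2)·(-2.2) + (-0.2)·(2.8)) / 4 = 10.8/4 = 2.7
  S[U,W] = ((-3.2)·(2.6) + (0.8)·(1.6) + (3.8)·(0.6) + (-1.2)·(-4.4) + (-0.2)·(-0.4)) / 4 = 0.6/4 = 0.15
  S[V,V] = ((-0.2)·(-0.2) + (-3.2)·(-3.2) + (2.8)·(2.8) + (-2.2)·(-2.2) + (2.8)·(2.8)) / 4 = 30.8/4 = 7.7
  S[V,W] = ((-0.2)·(2.6) + (-3.2)·(1.6) + (2.8)·(0.6) + (-2.2)·(-4.4) + (2.8)·(-0.4)) / 4 = 4.6/4 = 1.15
  S[W,W] = ((2.6)·(2.6) + (1.6)·(1.6) + (0.6)·(0.6) + (-4.4)·(-4.4) + (-0.4)·(-0.4)) / 4 = 29.2/4 = 7.3

S is symmetric (S[j,i] = S[i,j]). Assembling:

S = [[6.7, 2.7, 0.15],
 [2.7, 7.7, 1.15],
 [0.15, 1.15, 7.3]]


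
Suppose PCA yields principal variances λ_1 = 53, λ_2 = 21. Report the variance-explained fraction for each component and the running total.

Step 1 — total variance = trace(Sigma) = Σ λ_i = 53 + 21 = 74.

Step 2 — fraction explained by component i = λ_i / Σ λ:
  PC1: 53/74 = 0.7162
  PC2: 21/74 = 0.2838

Step 3 — cumulative fraction after k components = (λ_1 + ... + λ_k) / Σ λ:
  k = 1: 53/74 = 0.7162
  k = 2: (53 + 21)/74 = 74/74 = 1

Summary (fraction, with percent):

explained: PC1 0.7162 (71.62%), PC2 0.2838 (28.38%);  cumulative: 0.7162, 1


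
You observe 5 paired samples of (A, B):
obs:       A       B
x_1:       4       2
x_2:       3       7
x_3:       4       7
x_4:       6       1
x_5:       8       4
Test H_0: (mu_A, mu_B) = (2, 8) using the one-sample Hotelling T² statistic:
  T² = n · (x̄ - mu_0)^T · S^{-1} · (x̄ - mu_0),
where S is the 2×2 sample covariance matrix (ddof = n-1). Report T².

Step 1 — sample mean vector:
  mean(A) = (4 + 3 + 4 + 6 + 8) / 5 = 25/5 = 5
  mean(B) = (2 + 7 + 7 + 1 + 4) / 5 = 21/5 = 4.2
  x̄ = (5, 4.2),  deviation x̄ - mu_0 = (5, 4.2) - (2, 8) = (3, -3.8).

Step 2 — sample covariance matrix, S[i,j] = (1/(n-1)) · Σ_k (x_{k,i} - mean_i) · (x_{k,j} - mean_j), divisor n-1 = 4:
  S[A,A] = ((-1)·(-1) + (-2)·(-2) + (-1)·(-1) + (1)·(1) + (3)·(3)) / 4 = 16/4 = 4
  S[A,B] = ((-1)·(-2.2) + (-2)·(2.8) + (-1)·(2.8) + (1)·(-3.2) + (3)·(-0.2)) / 4 = -10/4 = -2.5
  S[B,B] = ((-2.2)·(-2.2) + (2.8)·(2.8) + (2.8)·(2.8) + (-3.2)·(-3.2) + (-0.2)·(-0.2)) / 4 = 30.8/4 = 7.7
  S = [[4, -2.5],
 [-2.5, 7.7]].

Step 3 — invert S. det(S) = 4·7.7 - (-2.5)² = 24.55.
  S^{-1} = (1/det) · [[d, -b], [-b, a]] = [[0.3136, 0.1018],
 [0.1018, 0.1629]].

Step 4 — quadratic form (x̄ - mu_0)^T · S^{-1} · (x̄ - mu_0):
  S^{-1} · (x̄ - mu_0) = (0.554, -0.3136),
  (x̄ - mu_0)^T · [...] = (3)·(0.554) + (-3.8)·(-0.3136) = 2.8538.

Step 5 — scale by n: T² = 5 · 2.8538 = 14.2688.

T² ≈ 14.2688


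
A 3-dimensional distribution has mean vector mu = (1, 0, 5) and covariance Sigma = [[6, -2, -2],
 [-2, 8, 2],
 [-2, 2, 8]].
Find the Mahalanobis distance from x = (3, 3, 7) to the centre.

Step 1 — centre the observation: (x - mu) = (2, 3, 2).

Step 2 — invert Sigma (cofactor / det for 3×3, or solve directly):
  Sigma^{-1} = [[0.1923, 0.0385, 0.0385],
 [0.0385, 0.141, -0.0256],
 [0.0385, -0.0256, 0.141]].

Step 3 — form the quadratic (x - mu)^T · Sigma^{-1} · (x - mu):
  Sigma^{-1} · (x - mu) = (0.5769, 0.4487, 0.2821).
  (x - mu)^T · [Sigma^{-1} · (x - mu)] = (2)·(0.5769) + (3)·(0.4487) + (2)·(0.2821) = 3.0641.

Step 4 — take square root: d = √(3.0641) ≈ 1.7505.

d(x, mu) = √(3.0641) ≈ 1.7505


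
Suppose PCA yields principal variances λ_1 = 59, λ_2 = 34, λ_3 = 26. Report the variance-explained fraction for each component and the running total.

Step 1 — total variance = trace(Sigma) = Σ λ_i = 59 + 34 + 26 = 119.

Step 2 — fraction explained by component i = λ_i / Σ λ:
  PC1: 59/119 = 0.4958
  PC2: 34/119 = 0.2857
  PC3: 26/119 = 0.2185

Step 3 — cumulative fraction after k components = (λ_1 + ... + λ_k) / Σ λ:
  k = 1: 59/119 = 0.4958
  k = 2: (59 + 34)/119 = 93/119 = 0.7815
  k = 3: (59 + 34 + 26)/119 = 119/119 = 1

Summary (fraction, with percent):

explained: PC1 0.4958 (49.58%), PC2 0.2857 (28.57%), PC3 0.2185 (21.85%);  cumulative: 0.4958, 0.7815, 1


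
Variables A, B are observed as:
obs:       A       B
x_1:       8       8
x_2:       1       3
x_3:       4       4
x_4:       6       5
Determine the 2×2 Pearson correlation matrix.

Step 1 — column means:
  mean(A) = (8 + 1 + 4 + 6) / 4 = 19/4 = 4.75
  mean(B) = (8 + 3 + 4 + 5) / 4 = 20/4 = 5

Step 2 — sample variances and covariances s[i,j] = (1/(n-1)) · Σ_k (x_{k,i} - mean_i) · (x_{k,j} - mean_j), with n-1 = 3:
  s[A,A] = ((3.25)·(3.25) + (-3.75)·(-3.75) + (-0.75)·(-0.75) + (1.25)·(1.25)) / 3 = 26.75/3 = 8.9167
  s[A,B] = ((3.25)·(3) + (-3.75)·(-2) + (-0.75)·(-1) + (1.25)·(0)) / 3 = 18/3 = 6
  s[B,B] = ((3)·(3) + (-2)·(-2) + (-1)·(-1) + (0)·(0)) / 3 = 14/3 = 4.6667
  Sample standard deviations s_i = √(s[i,i]):
  s(A) = √(8.9167) = 2.9861
  s(B) = √(4.6667) = 2.1602

Step 3 — r_{ij} = s_{ij} / (s_i · s_j):
  r[A,A] = 1 (diagonal).
  r[A,B] = 6 / (2.9861 · 2.1602) = 6 / 6.4507 = 0.9301
  r[B,B] = 1 (diagonal).

R is symmetric with unit diagonal. Assembling:

R = [[1, 0.9301],
 [0.9301, 1]]


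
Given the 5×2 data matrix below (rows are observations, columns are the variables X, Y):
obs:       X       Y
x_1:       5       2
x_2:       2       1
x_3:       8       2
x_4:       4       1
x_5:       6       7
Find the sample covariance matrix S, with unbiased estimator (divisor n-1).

Step 1 — column means:
  mean(X) = (5 + 2 + 8 + 4 + 6) / 5 = 25/5 = 5
  mean(Y) = (2 + 1 + 2 + 1 + 7) / 5 = 13/5 = 2.6

Step 2 — sample covariance S[i,j] = (1/(n-1)) · Σ_k (x_{k,i} - mean_i) · (x_{k,j} - mean_j), with n-1 = 4.
  S[X,X] = ((0)·(0) + (-3)·(-3) + (3)·(3) + (-1)·(-1) + (1)·(1)) / 4 = 20/4 = 5
  S[X,Y] = ((0)·(-0.6) + (-3)·(-1.6) + (3)·(-0.6) + (-1)·(-1.6) + (1)·(4.4)) / 4 = 9/4 = 2.25
  S[Y,Y] = ((-0.6)·(-0.6) + (-1.6)·(-1.6) + (-0.6)·(-0.6) + (-1.6)·(-1.6) + (4.4)·(4.4)) / 4 = 25.2/4 = 6.3

S is symmetric (S[j,i] = S[i,j]). Assembling:

S = [[5, 2.25],
 [2.25, 6.3]]


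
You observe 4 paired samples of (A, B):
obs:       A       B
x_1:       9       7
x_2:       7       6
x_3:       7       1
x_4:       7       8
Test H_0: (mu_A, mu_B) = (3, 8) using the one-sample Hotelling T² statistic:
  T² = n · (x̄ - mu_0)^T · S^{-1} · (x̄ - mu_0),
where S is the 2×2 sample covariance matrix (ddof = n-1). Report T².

Step 1 — sample mean vector:
  mean(A) = (9 + 7 + 7 + 7) / 4 = 30/4 = 7.5
  mean(B) = (7 + 6 + 1 + 8) / 4 = 22/4 = 5.5
  x̄ = (7.5, 5.5),  deviation x̄ - mu_0 = (7.5, 5.5) - (3, 8) = (4.5, -2.5).

Step 2 — sample covariance matrix, S[i,j] = (1/(n-1)) · Σ_k (x_{k,i} - mean_i) · (x_{k,j} - mean_j), divisor n-1 = 3:
  S[A,A] = ((1.5)·(1.5) + (-0.5)·(-0.5) + (-0.5)·(-0.5) + (-0.5)·(-0.5)) / 3 = 3/3 = 1
  S[A,B] = ((1.5)·(1.5) + (-0.5)·(0.5) + (-0.5)·(-4.5) + (-0.5)·(2.5)) / 3 = 3/3 = 1
  S[B,B] = ((1.5)·(1.5) + (0.5)·(0.5) + (-4.5)·(-4.5) + (2.5)·(2.5)) / 3 = 29/3 = 9.6667
  S = [[1, 1],
 [1, 9.6667]].

Step 3 — invert S. det(S) = 1·9.6667 - (1)² = 8.6667.
  S^{-1} = (1/det) · [[d, -b], [-b, a]] = [[1.1154, -0.1154],
 [-0.1154, 0.1154]].

Step 4 — quadratic form (x̄ - mu_0)^T · S^{-1} · (x̄ - mu_0):
  S^{-1} · (x̄ - mu_0) = (5.3077, -0.8077),
  (x̄ - mu_0)^T · [...] = (4.5)·(5.3077) + (-2.5)·(-0.8077) = 25.9038.

Step 5 — scale by n: T² = 4 · 25.9038 = 103.6154.

T² ≈ 103.6154


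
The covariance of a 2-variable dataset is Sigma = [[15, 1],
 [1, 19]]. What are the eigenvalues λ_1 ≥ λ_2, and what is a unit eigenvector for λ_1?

Step 1 — characteristic polynomial of 2×2 Sigma:
  det(Sigma - λI) = λ² - trace · λ + det = 0.
  trace = 15 + 19 = 34, det = 15·19 - (1)² = 284.
Step 2 — discriminant:
  Δ = trace² - 4·det = 1156 - 1136 = 20.
Step 3 — eigenvalues:
  λ = (trace ± √Δ)/2 = (34 ± 4.4721)/2,
  λ_1 = 19.2361,  λ_2 = 14.7639.

Step 4 — unit eigenvector for λ_1: solve (Sigma - λ_1 I)v = 0. First row:
  (15 - 19.2361)·v_x + (1)·v_y = 0, i.e. (-4.2361)·v_x + (1)·v_y = 0,
  so v ∝ (b, λ_1 - a) = (1, 4.2361) = u.
  ||u|| = √((1)² + (4.2361)²) = √(18.9443) ≈ 4.3525,
  v_1 = u/||u|| ≈ (0.2298, 0.9732) (||v_1|| = 1).

λ_1 = 19.2361,  λ_2 = 14.7639;  v_1 ≈ (0.2298, 0.9732)


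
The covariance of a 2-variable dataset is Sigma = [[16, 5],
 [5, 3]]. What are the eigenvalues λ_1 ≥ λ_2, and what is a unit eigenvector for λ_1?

Step 1 — characteristic polynomial of 2×2 Sigma:
  det(Sigma - λI) = λ² - trace · λ + det = 0.
  trace = 16 + 3 = 19, det = 16·3 - (5)² = 23.
Step 2 — discriminant:
  Δ = trace² - 4·det = 361 - 92 = 269.
Step 3 — eigenvalues:
  λ = (trace ± √Δ)/2 = (19 ± 16.4012)/2,
  λ_1 = 17.7006,  λ_2 = 1.2994.

Step 4 — unit eigenvector for λ_1: solve (Sigma - λ_1 I)v = 0. First row:
  (16 - 17.7006)·v_x + (5)·v_y = 0, i.e. (-1.7006)·v_x + (5)·v_y = 0,
  so v ∝ (b, λ_1 - a) = (5, 1.7006) = u.
  ||u|| = √((5)² + (1.7006)²) = √(27.8921) ≈ 5.2813,
  v_1 = u/||u|| ≈ (0.9467, 0.322) (||v_1|| = 1).

λ_1 = 17.7006,  λ_2 = 1.2994;  v_1 ≈ (0.9467, 0.322)


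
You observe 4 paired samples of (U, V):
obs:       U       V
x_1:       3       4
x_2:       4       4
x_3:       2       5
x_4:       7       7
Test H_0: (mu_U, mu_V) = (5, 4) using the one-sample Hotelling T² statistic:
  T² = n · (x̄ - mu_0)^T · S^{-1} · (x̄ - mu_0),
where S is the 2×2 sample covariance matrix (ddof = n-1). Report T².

Step 1 — sample mean vector:
  mean(U) = (3 + 4 + 2 + 7) / 4 = 16/4 = 4
  mean(V) = (4 + 4 + 5 + 7) / 4 = 20/4 = 5
  x̄ = (4, 5),  deviation x̄ - mu_0 = (4, 5) - (5, 4) = (-1, 1).

Step 2 — sample covariance matrix, S[i,j] = (1/(n-1)) · Σ_k (x_{k,i} - mean_i) · (x_{k,j} - mean_j), divisor n-1 = 3:
  S[U,U] = ((-1)·(-1) + (0)·(0) + (-2)·(-2) + (3)·(3)) / 3 = 14/3 = 4.6667
  S[U,V] = ((-1)·(-1) + (0)·(-1) + (-2)·(0) + (3)·(2)) / 3 = 7/3 = 2.3333
  S[V,V] = ((-1)·(-1) + (-1)·(-1) + (0)·(0) + (2)·(2)) / 3 = 6/3 = 2
  S = [[4.6667, 2.3333],
 [2.3333, 2]].

Step 3 — invert S. det(S) = 4.6667·2 - (2.3333)² = 3.8889.
  S^{-1} = (1/det) · [[d, -b], [-b, a]] = [[0.5143, -0.6],
 [-0.6, 1.2]].

Step 4 — quadratic form (x̄ - mu_0)^T · S^{-1} · (x̄ - mu_0):
  S^{-1} · (x̄ - mu_0) = (-1.1143, 1.8),
  (x̄ - mu_0)^T · [...] = (-1)·(-1.1143) + (1)·(1.8) = 2.9143.

Step 5 — scale by n: T² = 4 · 2.9143 = 11.6571.

T² ≈ 11.6571


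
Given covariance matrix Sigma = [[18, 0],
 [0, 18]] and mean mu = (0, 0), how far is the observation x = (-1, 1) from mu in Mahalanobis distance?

Step 1 — centre the observation: (x - mu) = (-1, 1).

Step 2 — invert Sigma. det(Sigma) = 18·18 - (0)² = 324.
  Sigma^{-1} = (1/det) · [[d, -b], [-b, a]] = [[0.0556, 0],
 [0, 0.0556]].

Step 3 — form the quadratic (x - mu)^T · Sigma^{-1} · (x - mu):
  Sigma^{-1} · (x - mu) = (-0.0556, 0.0556).
  (x - mu)^T · [Sigma^{-1} · (x - mu)] = (-1)·(-0.0556) + (1)·(0.0556) = 0.1111.

Step 4 — take square root: d = √(0.1111) ≈ 0.3333.

d(x, mu) = √(0.1111) ≈ 0.3333


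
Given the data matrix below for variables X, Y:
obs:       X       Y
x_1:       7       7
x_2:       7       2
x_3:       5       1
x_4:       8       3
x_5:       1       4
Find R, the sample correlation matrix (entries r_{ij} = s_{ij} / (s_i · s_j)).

Step 1 — column means:
  mean(X) = (7 + 7 + 5 + 8 + 1) / 5 = 28/5 = 5.6
  mean(Y) = (7 + 2 + 1 + 3 + 4) / 5 = 17/5 = 3.4

Step 2 — sample variances and covariances s[i,j] = (1/(n-1)) · Σ_k (x_{k,i} - mean_i) · (x_{k,j} - mean_j), with n-1 = 4:
  s[X,X] = ((1.4)·(1.4) + (1.4)·(1.4) + (-0.6)·(-0.6) + (2.4)·(2.4) + (-4.6)·(-4.6)) / 4 = 31.2/4 = 7.8
  s[X,Y] = ((1.4)·(3.6) + (1.4)·(-1.4) + (-0.6)·(-2.4) + (2.4)·(-0.4) + (-4.6)·(0.6)) / 4 = 0.8/4 = 0.2
  s[Y,Y] = ((3.6)·(3.6) + (-1.4)·(-1.4) + (-2.4)·(-2.4) + (-0.4)·(-0.4) + (0.6)·(0.6)) / 4 = 21.2/4 = 5.3
  Sample standard deviations s_i = √(s[i,i]):
  s(X) = √(7.8) = 2.7928
  s(Y) = √(5.3) = 2.3022

Step 3 — r_{ij} = s_{ij} / (s_i · s_j):
  r[X,X] = 1 (diagonal).
  r[X,Y] = 0.2 / (2.7928 · 2.3022) = 0.2 / 6.4296 = 0.0311
  r[Y,Y] = 1 (diagonal).

R is symmetric with unit diagonal. Assembling:

R = [[1, 0.0311],
 [0.0311, 1]]


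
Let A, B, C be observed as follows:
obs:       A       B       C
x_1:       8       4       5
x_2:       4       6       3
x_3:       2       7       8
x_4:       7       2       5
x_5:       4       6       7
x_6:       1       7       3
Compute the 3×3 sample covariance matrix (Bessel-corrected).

Step 1 — column means:
  mean(A) = (8 + 4 + 2 + 7 + 4 + 1) / 6 = 26/6 = 4.3333
  mean(B) = (4 + 6 + 7 + 2 + 6 + 7) / 6 = 32/6 = 5.3333
  mean(C) = (5 + 3 + 8 + 5 + 7 + 3) / 6 = 31/6 = 5.1667

Step 2 — sample covariance S[i,j] = (1/(n-1)) · Σ_k (x_{k,i} - mean_i) · (x_{k,j} - mean_j), with n-1 = 5.
  S[A,A] = ((3.6667)·(3.6667) + (-0.3333)·(-0.3333) + (-2.3333)·(-2.3333) + (2.6667)·(2.6667) + (-0.3333)·(-0.3333) + (-3.3333)·(-3.3333)) / 5 = 37.3333/5 = 7.4667
  S[A,B] = ((3.6667)·(-1.3333) + (-0.3333)·(0.6667) + (-2.3333)·(1.6667) + (2.6667)·(-3.3333) + (-0.3333)·(0.6667) + (-3.3333)·(1.6667)) / 5 = -23.6667/5 = -4.7333
  S[A,C] = ((3.6667)·(-0.1667) + (-0.3333)·(-2.1667) + (-2.3333)·(2.8333) + (2.6667)·(-0.1667) + (-0.3333)·(1.8333) + (-3.3333)·(-2.1667)) / 5 = -0.3333/5 = -0.0667
  S[B,B] = ((-1.3333)·(-1.3333) + (0.6667)·(0.6667) + (1.6667)·(1.6667) + (-3.3333)·(-3.3333) + (0.6667)·(0.6667) + (1.6667)·(1.6667)) / 5 = 19.3333/5 = 3.8667
  S[B,C] = ((-1.3333)·(-0.1667) + (0.6667)·(-2.1667) + (1.6667)·(2.8333) + (-3.3333)·(-0.1667) + (0.6667)·(1.8333) + (1.6667)·(-2.1667)) / 5 = 1.6667/5 = 0.3333
  S[C,C] = ((-0.1667)·(-0.1667) + (-2.1667)·(-2.1667) + (2.8333)·(2.8333) + (-0.1667)·(-0.1667) + (1.8333)·(1.8333) + (-2.1667)·(-2.1667)) / 5 = 20.8333/5 = 4.1667

S is symmetric (S[j,i] = S[i,j]). Assembling:

S = [[7.4667, -4.7333, -0.0667],
 [-4.7333, 3.8667, 0.3333],
 [-0.0667, 0.3333, 4.1667]]


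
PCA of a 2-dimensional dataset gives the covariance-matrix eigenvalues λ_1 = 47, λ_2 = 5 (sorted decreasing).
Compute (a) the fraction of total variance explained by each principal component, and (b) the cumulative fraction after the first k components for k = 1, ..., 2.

Step 1 — total variance = trace(Sigma) = Σ λ_i = 47 + 5 = 52.

Step 2 — fraction explained by component i = λ_i / Σ λ:
  PC1: 47/52 = 0.9038
  PC2: 5/52 = 0.0962

Step 3 — cumulative fraction after k components = (λ_1 + ... + λ_k) / Σ λ:
  k = 1: 47/52 = 0.9038
  k = 2: (47 + 5)/52 = 52/52 = 1

Summary (fraction, with percent):

explained: PC1 0.9038 (90.38%), PC2 0.0962 (9.62%);  cumulative: 0.9038, 1


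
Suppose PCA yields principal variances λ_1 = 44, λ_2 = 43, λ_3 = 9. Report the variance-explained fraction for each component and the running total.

Step 1 — total variance = trace(Sigma) = Σ λ_i = 44 + 43 + 9 = 96.

Step 2 — fraction explained by component i = λ_i / Σ λ:
  PC1: 44/96 = 0.4583
  PC2: 43/96 = 0.4479
  PC3: 9/96 = 0.0938

Step 3 — cumulative fraction after k components = (λ_1 + ... + λ_k) / Σ λ:
  k = 1: 44/96 = 0.4583
  k = 2: (44 + 43)/96 = 87/96 = 0.9062
  k = 3: (44 + 43 + 9)/96 = 96/96 = 1

Summary (fraction, with percent):

explained: PC1 0.4583 (45.83%), PC2 0.4479 (44.79%), PC3 0.0938 (9.38%);  cumulative: 0.4583, 0.9062, 1


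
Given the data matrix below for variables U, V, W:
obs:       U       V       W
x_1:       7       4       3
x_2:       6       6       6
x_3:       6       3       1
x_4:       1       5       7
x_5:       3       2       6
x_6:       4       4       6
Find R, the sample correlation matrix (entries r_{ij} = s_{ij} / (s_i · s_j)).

Step 1 — column means:
  mean(U) = (7 + 6 + 6 + 1 + 3 + 4) / 6 = 27/6 = 4.5
  mean(V) = (4 + 6 + 3 + 5 + 2 + 4) / 6 = 24/6 = 4
  mean(W) = (3 + 6 + 1 + 7 + 6 + 6) / 6 = 29/6 = 4.8333

Step 2 — sample variances and covariances s[i,j] = (1/(n-1)) · Σ_k (x_{k,i} - mean_i) · (x_{k,j} - mean_j), with n-1 = 5:
  s[U,U] = ((2.5)·(2.5) + (1.5)·(1.5) + (1.5)·(1.5) + (-3.5)·(-3.5) + (-1.5)·(-1.5) + (-0.5)·(-0.5)) / 5 = 25.5/5 = 5.1
  s[U,V] = ((2.5)·(0) + (1.5)·(2) + (1.5)·(-1) + (-3.5)·(1) + (-1.5)·(-2) + (-0.5)·(0)) / 5 = 1/5 = 0.2
  s[U,W] = ((2.5)·(-1.8333) + (1.5)·(1.1667) + (1.5)·(-3.8333) + (-3.5)·(2.1667) + (-1.5)·(1.1667) + (-0.5)·(1.1667)) / 5 = -18.5/5 = -3.7
  s[V,V] = ((0)·(0) + (2)·(2) + (-1)·(-1) + (1)·(1) + (-2)·(-2) + (0)·(0)) / 5 = 10/5 = 2
  s[V,W] = ((0)·(-1.8333) + (2)·(1.1667) + (-1)·(-3.8333) + (1)·(2.1667) + (-2)·(1.1667) + (0)·(1.1667)) / 5 = 6/5 = 1.2
  s[W,W] = ((-1.8333)·(-1.8333) + (1.1667)·(1.1667) + (-3.8333)·(-3.8333) + (2.1667)·(2.1667) + (1.1667)·(1.1667) + (1.1667)·(1.1667)) / 5 = 26.8333/5 = 5.3667
  Sample standard deviations s_i = √(s[i,i]):
  s(U) = √(5.1) = 2.2583
  s(V) = √(2) = 1.4142
  s(W) = √(5.3667) = 2.3166

Step 3 — r_{ij} = s_{ij} / (s_i · s_j):
  r[U,U] = 1 (diagonal).
  r[U,V] = 0.2 / (2.2583 · 1.4142) = 0.2 / 3.1937 = 0.0626
  r[U,W] = -3.7 / (2.2583 · 2.3166) = -3.7 / 5.2316 = -0.7072
  r[V,V] = 1 (diagonal).
  r[V,W] = 1.2 / (1.4142 · 2.3166) = 1.2 / 3.2762 = 0.3663
  r[W,W] = 1 (diagonal).

R is symmetric with unit diagonal. Assembling:

R = [[1, 0.0626, -0.7072],
 [0.0626, 1, 0.3663],
 [-0.7072, 0.3663, 1]]


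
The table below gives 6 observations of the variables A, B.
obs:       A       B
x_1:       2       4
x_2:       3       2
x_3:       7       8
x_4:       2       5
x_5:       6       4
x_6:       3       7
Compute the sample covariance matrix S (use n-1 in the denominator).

Step 1 — column means:
  mean(A) = (2 + 3 + 7 + 2 + 6 + 3) / 6 = 23/6 = 3.8333
  mean(B) = (4 + 2 + 8 + 5 + 4 + 7) / 6 = 30/6 = 5

Step 2 — sample covariance S[i,j] = (1/(n-1)) · Σ_k (x_{k,i} - mean_i) · (x_{k,j} - mean_j), with n-1 = 5.
  S[A,A] = ((-1.8333)·(-1.8333) + (-0.8333)·(-0.8333) + (3.1667)·(3.1667) + (-1.8333)·(-1.8333) + (2.1667)·(2.1667) + (-0.8333)·(-0.8333)) / 5 = 22.8333/5 = 4.5667
  S[A,B] = ((-1.8333)·(-1) + (-0.8333)·(-3) + (3.1667)·(3) + (-1.8333)·(0) + (2.1667)·(-1) + (-0.8333)·(2)) / 5 = 10/5 = 2
  S[B,B] = ((-1)·(-1) + (-3)·(-3) + (3)·(3) + (0)·(0) + (-1)·(-1) + (2)·(2)) / 5 = 24/5 = 4.8

S is symmetric (S[j,i] = S[i,j]). Assembling:

S = [[4.5667, 2],
 [2, 4.8]]


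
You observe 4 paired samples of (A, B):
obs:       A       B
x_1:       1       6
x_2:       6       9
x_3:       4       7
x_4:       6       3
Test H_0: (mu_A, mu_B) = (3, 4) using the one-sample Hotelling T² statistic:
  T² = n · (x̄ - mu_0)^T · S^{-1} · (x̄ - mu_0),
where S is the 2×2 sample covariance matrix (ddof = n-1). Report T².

Step 1 — sample mean vector:
  mean(A) = (1 + 6 + 4 + 6) / 4 = 17/4 = 4.25
  mean(B) = (6 + 9 + 7 + 3) / 4 = 25/4 = 6.25
  x̄ = (4.25, 6.25),  deviation x̄ - mu_0 = (4.25, 6.25) - (3, 4) = (1.25, 2.25).

Step 2 — sample covariance matrix, S[i,j] = (1/(n-1)) · Σ_k (x_{k,i} - mean_i) · (x_{k,j} - mean_j), divisor n-1 = 3:
  S[A,A] = ((-3.25)·(-3.25) + (1.75)·(1.75) + (-0.25)·(-0.25) + (1.75)·(1.75)) / 3 = 16.75/3 = 5.5833
  S[A,B] = ((-3.25)·(-0.25) + (1.75)·(2.75) + (-0.25)·(0.75) + (1.75)·(-3.25)) / 3 = -0.25/3 = -0.0833
  S[B,B] = ((-0.25)·(-0.25) + (2.75)·(2.75) + (0.75)·(0.75) + (-3.25)·(-3.25)) / 3 = 18.75/3 = 6.25
  S = [[5.5833, -0.0833],
 [-0.0833, 6.25]].

Step 3 — invert S. det(S) = 5.5833·6.25 - (-0.0833)² = 34.8889.
  S^{-1} = (1/det) · [[d, -b], [-b, a]] = [[0.1791, 0.0024],
 [0.0024, 0.16]].

Step 4 — quadratic form (x̄ - mu_0)^T · S^{-1} · (x̄ - mu_0):
  S^{-1} · (x̄ - mu_0) = (0.2293, 0.3631),
  (x̄ - mu_0)^T · [...] = (1.25)·(0.2293) + (2.25)·(0.3631) = 1.1035.

Step 5 — scale by n: T² = 4 · 1.1035 = 4.414.

T² ≈ 4.414


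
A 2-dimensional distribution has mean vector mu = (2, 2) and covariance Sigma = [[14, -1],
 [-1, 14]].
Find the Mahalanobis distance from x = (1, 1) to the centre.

Step 1 — centre the observation: (x - mu) = (-1, -1).

Step 2 — invert Sigma. det(Sigma) = 14·14 - (-1)² = 195.
  Sigma^{-1} = (1/det) · [[d, -b], [-b, a]] = [[0.0718, 0.0051],
 [0.0051, 0.0718]].

Step 3 — form the quadratic (x - mu)^T · Sigma^{-1} · (x - mu):
  Sigma^{-1} · (x - mu) = (-0.0769, -0.0769).
  (x - mu)^T · [Sigma^{-1} · (x - mu)] = (-1)·(-0.0769) + (-1)·(-0.0769) = 0.1538.

Step 4 — take square root: d = √(0.1538) ≈ 0.3922.

d(x, mu) = √(0.1538) ≈ 0.3922


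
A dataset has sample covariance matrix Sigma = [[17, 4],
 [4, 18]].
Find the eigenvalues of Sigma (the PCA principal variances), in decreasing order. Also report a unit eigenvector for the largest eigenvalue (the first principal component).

Step 1 — characteristic polynomial of 2×2 Sigma:
  det(Sigma - λI) = λ² - trace · λ + det = 0.
  trace = 17 + 18 = 35, det = 17·18 - (4)² = 290.
Step 2 — discriminant:
  Δ = trace² - 4·det = 1225 - 1160 = 65.
Step 3 — eigenvalues:
  λ = (trace ± √Δ)/2 = (35 ± 8.0623)/2,
  λ_1 = 21.5311,  λ_2 = 13.4689.

Step 4 — unit eigenvector for λ_1: solve (Sigma - λ_1 I)v = 0. First row:
  (17 - 21.5311)·v_x + (4)·v_y = 0, i.e. (-4.5311)·v_x + (4)·v_y = 0,
  so v ∝ (b, λ_1 - a) = (4, 4.5311) = u.
  ||u|| = √((4)² + (4.5311)²) = √(36.5311) ≈ 6.0441,
  v_1 = u/||u|| ≈ (0.6618, 0.7497) (||v_1|| = 1).

λ_1 = 21.5311,  λ_2 = 13.4689;  v_1 ≈ (0.6618, 0.7497)


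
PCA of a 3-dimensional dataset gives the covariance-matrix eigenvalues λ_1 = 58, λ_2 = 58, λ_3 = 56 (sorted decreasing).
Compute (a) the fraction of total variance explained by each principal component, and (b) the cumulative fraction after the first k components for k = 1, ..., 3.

Step 1 — total variance = trace(Sigma) = Σ λ_i = 58 + 58 + 56 = 172.

Step 2 — fraction explained by component i = λ_i / Σ λ:
  PC1: 58/172 = 0.3372
  PC2: 58/172 = 0.3372
  PC3: 56/172 = 0.3256

Step 3 — cumulative fraction after k components = (λ_1 + ... + λ_k) / Σ λ:
  k = 1: 58/172 = 0.3372
  k = 2: (58 + 58)/172 = 116/172 = 0.6744
  k = 3: (58 + 58 + 56)/172 = 172/172 = 1

Summary (fraction, with percent):

explained: PC1 0.3372 (33.72%), PC2 0.3372 (33.72%), PC3 0.3256 (32.56%);  cumulative: 0.3372, 0.6744, 1


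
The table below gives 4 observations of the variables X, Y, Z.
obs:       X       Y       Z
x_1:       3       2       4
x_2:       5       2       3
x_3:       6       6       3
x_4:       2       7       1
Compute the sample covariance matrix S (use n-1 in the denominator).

Step 1 — column means:
  mean(X) = (3 + 5 + 6 + 2) / 4 = 16/4 = 4
  mean(Y) = (2 + 2 + 6 + 7) / 4 = 17/4 = 4.25
  mean(Z) = (4 + 3 + 3 + 1) / 4 = 11/4 = 2.75

Step 2 — sample covariance S[i,j] = (1/(n-1)) · Σ_k (x_{k,i} - mean_i) · (x_{k,j} - mean_j), with n-1 = 3.
  S[X,X] = ((-1)·(-1) + (1)·(1) + (2)·(2) + (-2)·(-2)) / 3 = 10/3 = 3.3333
  S[X,Y] = ((-1)·(-2.25) + (1)·(-2.25) + (2)·(1.75) + (-2)·(2.75)) / 3 = -2/3 = -0.6667
  S[X,Z] = ((-1)·(1.25) + (1)·(0.25) + (2)·(0.25) + (-2)·(-1.75)) / 3 = 3/3 = 1
  S[Y,Y] = ((-2.25)·(-2.25) + (-2.25)·(-2.25) + (1.75)·(1.75) + (2.75)·(2.75)) / 3 = 20.75/3 = 6.9167
  S[Y,Z] = ((-2.25)·(1.25) + (-2.25)·(0.25) + (1.75)·(0.25) + (2.75)·(-1.75)) / 3 = -7.75/3 = -2.5833
  S[Z,Z] = ((1.25)·(1.25) + (0.25)·(0.25) + (0.25)·(0.25) + (-1.75)·(-1.75)) / 3 = 4.75/3 = 1.5833

S is symmetric (S[j,i] = S[i,j]). Assembling:

S = [[3.3333, -0.6667, 1],
 [-0.6667, 6.9167, -2.5833],
 [1, -2.5833, 1.5833]]


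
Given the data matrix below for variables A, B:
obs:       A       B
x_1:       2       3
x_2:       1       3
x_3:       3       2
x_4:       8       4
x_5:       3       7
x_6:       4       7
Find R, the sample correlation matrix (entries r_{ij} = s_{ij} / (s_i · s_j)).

Step 1 — column means:
  mean(A) = (2 + 1 + 3 + 8 + 3 + 4) / 6 = 21/6 = 3.5
  mean(B) = (3 + 3 + 2 + 4 + 7 + 7) / 6 = 26/6 = 4.3333

Step 2 — sample variances and covariances s[i,j] = (1/(n-1)) · Σ_k (x_{k,i} - mean_i) · (x_{k,j} - mean_j), with n-1 = 5:
  s[A,A] = ((-1.5)·(-1.5) + (-2.5)·(-2.5) + (-0.5)·(-0.5) + (4.5)·(4.5) + (-0.5)·(-0.5) + (0.5)·(0.5)) / 5 = 29.5/5 = 5.9
  s[A,B] = ((-1.5)·(-1.3333) + (-2.5)·(-1.3333) + (-0.5)·(-2.3333) + (4.5)·(-0.3333) + (-0.5)·(2.6667) + (0.5)·(2.6667)) / 5 = 5/5 = 1
  s[B,B] = ((-1.3333)·(-1.3333) + (-1.3333)·(-1.3333) + (-2.3333)·(-2.3333) + (-0.3333)·(-0.3333) + (2.6667)·(2.6667) + (2.6667)·(2.6667)) / 5 = 23.3333/5 = 4.6667
  Sample standard deviations s_i = √(s[i,i]):
  s(A) = √(5.9) = 2.429
  s(B) = √(4.6667) = 2.1602

Step 3 — r_{ij} = s_{ij} / (s_i · s_j):
  r[A,A] = 1 (diagonal).
  r[A,B] = 1 / (2.429 · 2.1602) = 1 / 5.2472 = 0.1906
  r[B,B] = 1 (diagonal).

R is symmetric with unit diagonal. Assembling:

R = [[1, 0.1906],
 [0.1906, 1]]


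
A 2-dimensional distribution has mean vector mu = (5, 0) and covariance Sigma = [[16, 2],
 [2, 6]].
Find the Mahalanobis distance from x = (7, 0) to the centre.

Step 1 — centre the observation: (x - mu) = (2, 0).

Step 2 — invert Sigma. det(Sigma) = 16·6 - (2)² = 92.
  Sigma^{-1} = (1/det) · [[d, -b], [-b, a]] = [[0.0652, -0.0217],
 [-0.0217, 0.1739]].

Step 3 — form the quadratic (x - mu)^T · Sigma^{-1} · (x - mu):
  Sigma^{-1} · (x - mu) = (0.1304, -0.0435).
  (x - mu)^T · [Sigma^{-1} · (x - mu)] = (2)·(0.1304) + (0)·(-0.0435) = 0.2609.

Step 4 — take square root: d = √(0.2609) ≈ 0.5108.

d(x, mu) = √(0.2609) ≈ 0.5108


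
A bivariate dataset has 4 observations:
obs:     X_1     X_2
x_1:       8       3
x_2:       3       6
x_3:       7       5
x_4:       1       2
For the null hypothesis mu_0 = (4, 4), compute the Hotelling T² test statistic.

Step 1 — sample mean vector:
  mean(X_1) = (8 + 3 + 7 + 1) / 4 = 19/4 = 4.75
  mean(X_2) = (3 + 6 + 5 + 2) / 4 = 16/4 = 4
  x̄ = (4.75, 4),  deviation x̄ - mu_0 = (4.75, 4) - (4, 4) = (0.75, 0).

Step 2 — sample covariance matrix, S[i,j] = (1/(n-1)) · Σ_k (x_{k,i} - mean_i) · (x_{k,j} - mean_j), divisor n-1 = 3:
  S[X_1,X_1] = ((3.25)·(3.25) + (-1.75)·(-1.75) + (2.25)·(2.25) + (-3.75)·(-3.75)) / 3 = 32.75/3 = 10.9167
  S[X_1,X_2] = ((3.25)·(-1) + (-1.75)·(2) + (2.25)·(1) + (-3.75)·(-2)) / 3 = 3/3 = 1
  S[X_2,X_2] = ((-1)·(-1) + (2)·(2) + (1)·(1) + (-2)·(-2)) / 3 = 10/3 = 3.3333
  S = [[10.9167, 1],
 [1, 3.3333]].

Step 3 — invert S. det(S) = 10.9167·3.3333 - (1)² = 35.3889.
  S^{-1} = (1/det) · [[d, -b], [-b, a]] = [[0.0942, -0.0283],
 [-0.0283, 0.3085]].

Step 4 — quadratic form (x̄ - mu_0)^T · S^{-1} · (x̄ - mu_0):
  S^{-1} · (x̄ - mu_0) = (0.0706, -0.0212),
  (x̄ - mu_0)^T · [...] = (0.75)·(0.0706) + (0)·(-0.0212) = 0.053.

Step 5 — scale by n: T² = 4 · 0.053 = 0.2119.

T² ≈ 0.2119


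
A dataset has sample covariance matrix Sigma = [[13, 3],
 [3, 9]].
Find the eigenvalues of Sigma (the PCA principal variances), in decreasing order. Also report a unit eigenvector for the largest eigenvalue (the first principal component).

Step 1 — characteristic polynomial of 2×2 Sigma:
  det(Sigma - λI) = λ² - trace · λ + det = 0.
  trace = 13 + 9 = 22, det = 13·9 - (3)² = 108.
Step 2 — discriminant:
  Δ = trace² - 4·det = 484 - 432 = 52.
Step 3 — eigenvalues:
  λ = (trace ± √Δ)/2 = (22 ± 7.2111)/2,
  λ_1 = 14.6056,  λ_2 = 7.3944.

Step 4 — unit eigenvector for λ_1: solve (Sigma - λ_1 I)v = 0. First row:
  (13 - 14.6056)·v_x + (3)·v_y = 0, i.e. (-1.6056)·v_x + (3)·v_y = 0,
  so v ∝ (b, λ_1 - a) = (3, 1.6056) = u.
  ||u|| = √((3)² + (1.6056)²) = √(11.5778) ≈ 3.4026,
  v_1 = u/||u|| ≈ (0.8817, 0.4719) (||v_1|| = 1).

λ_1 = 14.6056,  λ_2 = 7.3944;  v_1 ≈ (0.8817, 0.4719)


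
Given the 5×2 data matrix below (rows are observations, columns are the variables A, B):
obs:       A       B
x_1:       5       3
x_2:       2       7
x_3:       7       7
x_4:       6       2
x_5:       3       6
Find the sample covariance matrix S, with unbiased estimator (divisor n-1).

Step 1 — column means:
  mean(A) = (5 + 2 + 7 + 6 + 3) / 5 = 23/5 = 4.6
  mean(B) = (3 + 7 + 7 + 2 + 6) / 5 = 25/5 = 5

Step 2 — sample covariance S[i,j] = (1/(n-1)) · Σ_k (x_{k,i} - mean_i) · (x_{k,j} - mean_j), with n-1 = 4.
  S[A,A] = ((0.4)·(0.4) + (-2.6)·(-2.6) + (2.4)·(2.4) + (1.4)·(1.4) + (-1.6)·(-1.6)) / 4 = 17.2/4 = 4.3
  S[A,B] = ((0.4)·(-2) + (-2.6)·(2) + (2.4)·(2) + (1.4)·(-3) + (-1.6)·(1)) / 4 = -7/4 = -1.75
  S[B,B] = ((-2)·(-2) + (2)·(2) + (2)·(2) + (-3)·(-3) + (1)·(1)) / 4 = 22/4 = 5.5

S is symmetric (S[j,i] = S[i,j]). Assembling:

S = [[4.3, -1.75],
 [-1.75, 5.5]]
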